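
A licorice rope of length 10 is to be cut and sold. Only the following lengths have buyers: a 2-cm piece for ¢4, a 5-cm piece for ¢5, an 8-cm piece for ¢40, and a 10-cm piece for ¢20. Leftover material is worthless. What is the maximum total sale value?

Consider every possible first cut. r[k] is the best of p[i]+r[k−i] over all sellable i≤k.
r[1] = 0
r[2] = 4
r[3] = 4
r[4] = 8  (first piece 2, then r[2]=4)
r[5] = 8
r[6] = 12  (first piece 2, then r[4]=8)
r[7] = 12
r[8] = 40
r[9] = 40
r[10] = 44  (first piece 2, then r[8]=40)
One optimal cutting: 8 + 2 → ¢44.

44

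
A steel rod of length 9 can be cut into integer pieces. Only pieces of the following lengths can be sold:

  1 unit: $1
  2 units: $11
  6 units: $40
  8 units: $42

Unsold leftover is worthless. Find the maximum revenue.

Consider every possible first cut. r[k] is the best of p[i]+r[k−i] over all sellable i≤k.
r[1] = 1
r[2] = 11
r[3] = 12  (first piece 1, then r[2]=11)
r[4] = 22  (first piece 2, then r[2]=11)
r[5] = 23  (first piece 1, then r[4]=22)
r[6] = 40
r[7] = 41  (first piece 1, then r[6]=40)
r[8] = 51  (first piece 2, then r[6]=40)
r[9] = 52  (first piece 1, then r[8]=51)
One optimal cutting: 6 + 2 + 1 → $52.

52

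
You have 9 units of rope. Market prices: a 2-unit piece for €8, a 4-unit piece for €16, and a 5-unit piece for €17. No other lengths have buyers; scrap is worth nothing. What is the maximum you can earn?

33

Let r[k] be the best obtainable value from length k. For each k, try every first piece i and keep the best of price[i] + r[k−i].
r[1] = 0
r[2] = 8
r[3] = 8
r[4] = 16  (first piece 2, then r[2]=8)
r[5] = 17
r[6] = 24  (first piece 2, then r[4]=16)
r[7] = 25  (first piece 2, then r[5]=17)
r[8] = 32  (first piece 2, then r[6]=24)
r[9] = 33  (first piece 2, then r[7]=25)
One optimal cutting: 5 + 2 + 2 → €33.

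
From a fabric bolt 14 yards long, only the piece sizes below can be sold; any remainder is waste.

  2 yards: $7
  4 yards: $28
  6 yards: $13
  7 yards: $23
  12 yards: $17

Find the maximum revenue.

Consider every possible first cut. r[k] is the best of p[i]+r[k−i] over all sellable i≤k.
r[1] = 0
r[2] = 7
r[3] = 7
r[4] = max(7+7, 28+0) = 28
r[5] = max(7+7, 28+0) = 28
r[6] = max(7+28, 28+7, 13+0) = 35
r[7] = max(7+28, 28+7, 13+0, 23+0) = 35
r[8] = max(7+35, 28+28, 13+7, 23+0) = 56
r[9] = max(7+35, 28+28, 13+7, 23+7) = 56
r[10] = max(7+56, 28+35, 13+28, 23+7) = 63
r[11] = max(7+56, 28+35, 13+28, 23+28) = 63
r[12] = max(7+63, 28+56, 13+35, 23+28, 17+0) = 84
r[13] = max(7+63, 28+56, 13+35, 23+35, 17+0) = 84
r[14] = max(7+84, 28+63, 13+56, 23+35, 17+7) = 91
One optimal cutting: 4 + 4 + 4 + 2 → $91.

91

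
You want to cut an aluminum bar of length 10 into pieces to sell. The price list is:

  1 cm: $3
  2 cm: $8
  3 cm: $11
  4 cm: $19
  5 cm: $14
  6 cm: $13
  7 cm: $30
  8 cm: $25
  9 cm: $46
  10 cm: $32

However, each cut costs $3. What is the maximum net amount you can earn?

Build v[k] bottom-up: v[k] = max over allowed piece i of (p[i] + v[k−i]) − 3 per cut.
v[1] = 3
v[2] = max(3+3-3, 8+0) = 8
v[3] = max(3+8-3, 8+3-3, 11+0) = 11
v[4] = max(3+11-3, 8+8-3, 11+3-3, 19+0) = 19
v[5] = max(3+19-3, 8+11-3, 11+8-3, 19+3-3, 14+0) = 19
v[6] = max(3+19-3, 8+19-3, 11+11-3, 19+8-3, 14+3-3, 13+0) = 24
v[7] = max(3+24-3, 8+19-3, 11+19-3, …, 13+3-3, 30+0) = 30
v[8] = max(3+30-3, 8+24-3, 11+19-3, …, 30+3-3, 25+0) = 35
v[9] = max(3+35-3, 8+30-3, 11+24-3, …, 25+3-3, 46+0) = 46
v[10] = max(3+46-3, 8+35-3, 11+30-3, …, 46+3-3, 32+0) = 46
One optimal plan: pieces 9 + 1 (1 cut) → $49 − $3 = $46.

46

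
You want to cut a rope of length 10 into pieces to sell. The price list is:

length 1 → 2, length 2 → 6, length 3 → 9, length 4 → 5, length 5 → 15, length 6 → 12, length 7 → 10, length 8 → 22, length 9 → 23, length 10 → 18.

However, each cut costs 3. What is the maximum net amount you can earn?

Consider every possible first cut. net[k] is the best of p[i]+net[k−i] over all sellable i≤k, charging 3 whenever i<k.
net[1] = 2
net[2] = max(2+2-3, 6+0) = 6
net[3] = max(2+6-3, 6+2-3, 9+0) = 9
net[4] = max(2+9-3, 6+6-3, 9+2-3, 5+0) = 9
net[5] = max(2+9-3, 6+9-3, 9+6-3, 5+2-3, 15+0) = 15
net[6] = max(2+15-3, 6+9-3, 9+9-3, 5+6-3, 15+2-3, 12+0) = 15
net[7] = max(2+15-3, 6+15-3, 9+9-3, …, 12+2-3, 10+0) = 18
net[8] = max(2+18-3, 6+15-3, 9+15-3, …, 10+2-3, 22+0) = 22
net[9] = max(2+22-3, 6+18-3, 9+15-3, …, 22+2-3, 23+0) = 23
net[10] = max(2+23-3, 6+22-3, 9+18-3, …, 23+2-3, 18+0) = 27
One optimal plan: pieces 5 + 5 (1 cut) → 30 − 3 = 27.

27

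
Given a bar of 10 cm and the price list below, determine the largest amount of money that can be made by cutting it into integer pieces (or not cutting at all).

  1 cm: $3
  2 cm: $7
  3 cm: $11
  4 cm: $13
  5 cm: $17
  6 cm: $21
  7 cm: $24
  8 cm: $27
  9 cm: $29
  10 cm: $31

36

Let best[k] be the best obtainable value from length k. For each k, try every first piece i and keep the best of price[i] + best[k−i].
best[1] = 3
best[2] = max(3+3, 7+0) = 7
best[3] = max(3+7, 7+3, 11+0) = 11
best[4] = max(3+11, 7+7, 11+3, 13+0) = 14
best[5] = max(3+14, 7+11, 11+7, 13+3, 17+0) = 18
best[6] = max(3+18, 7+14, 11+11, 13+7, 17+3, 21+0) = 22
best[7] = max(3+22, 7+18, 11+14, …, 21+3, 24+0) = 25
best[8] = max(3+25, 7+22, 11+18, …, 24+3, 27+0) = 29
best[9] = max(3+29, 7+25, 11+22, …, 27+3, 29+0) = 33
best[10] = max(3+33, 7+29, 11+25, …, 29+3, 31+0) = 36
One optimal cutting: 3 + 3 + 3 + 1 → $11 + $11 + $11 + $3 = $36.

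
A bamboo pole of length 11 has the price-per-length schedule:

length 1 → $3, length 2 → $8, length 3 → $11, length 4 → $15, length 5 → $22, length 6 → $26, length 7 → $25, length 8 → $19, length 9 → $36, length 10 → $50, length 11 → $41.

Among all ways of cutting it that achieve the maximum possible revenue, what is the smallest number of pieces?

Build r[k] bottom-up: r[k] = max over allowed piece i of (p[i] + r[k−i]).
r[1] = 3
r[2] = 8
r[3] = 11  (first piece 1, then r[2]=8)
r[4] = 16  (first piece 2, then r[2]=8)
r[5] = 22
r[6] = 26
r[7] = 30  (first piece 2, then r[5]=22)
r[8] = 34  (first piece 2, then r[6]=26)
r[9] = 38  (first piece 2, then r[7]=30)
r[10] = 50
r[11] = 53  (first piece 1, then r[10]=50)
Maximum revenue is $53.
Now minimize piece count subject to staying optimal: for each k, pieces[k] = 1 + min over i with p[i]+r[k−i]=r[k] of pieces[k−i].
pieces[8] = 2
pieces[9] = 3
pieces[10] = 1
pieces[11] = 2

2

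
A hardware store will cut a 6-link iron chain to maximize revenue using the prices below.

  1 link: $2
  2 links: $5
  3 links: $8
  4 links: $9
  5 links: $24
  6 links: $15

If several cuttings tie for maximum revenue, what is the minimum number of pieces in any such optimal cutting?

2

Let r[k] be the best obtainable value from length k. For each k, try every first piece i and keep the best of price[i] + r[k−i].
r[1] = 2
r[2] = max(2+2, 5+0) = 5
r[3] = max(2+5, 5+2, 8+0) = 8
r[4] = max(2+8, 5+5, 8+2, 9+0) = 10
r[5] = max(2+10, 5+8, 8+5, 9+2, 24+0) = 24
r[6] = max(2+24, 5+10, 8+8, 9+5, 24+2, 15+0) = 26
Maximum revenue is $26.
Now minimize piece count subject to staying optimal: for each k, pieces[k] = 1 + min over i with p[i]+r[k−i]=r[k] of pieces[k−i].
pieces[3] = 1
pieces[4] = 2
pieces[5] = 1
pieces[6] = 2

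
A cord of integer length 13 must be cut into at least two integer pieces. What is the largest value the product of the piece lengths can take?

108

Let g[k] be the best product for length k (with at least one cut). For each first piece i, the rest contributes max(k−i, g[k−i]).
Small cases: g[2]=1, g[3]=2, g[4]=4, g[5]=6, g[6]=9, g[7]=12.
g[8] = 2×max(6,9) = 2×9 = 18
g[9] = 3×max(6,9) = 3×9 = 27
g[10] = 2×max(8,18) = 2×18 = 36
g[11] = 2×max(9,27) = 2×27 = 54
g[12] = 3×max(9,27) = 3×27 = 81
g[13] = 2×max(11,54) = 2×54 = 108
One optimal split: 3 + 3 + 3 + 2 + 2; product 3×3×3×2×2 = 108.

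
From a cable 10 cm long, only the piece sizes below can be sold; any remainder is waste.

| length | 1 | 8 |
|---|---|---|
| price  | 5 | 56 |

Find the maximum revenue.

Let r[k] be the best obtainable value from length k. For each k, try every first piece i and keep the best of price[i] + r[k−i].
r[1] = 5
r[2] = 10  (first piece 1, then r[1]=5)
r[3] = 15  (first piece 1, then r[2]=10)
r[4] = 20  (first piece 1, then r[3]=15)
r[5] = 25  (first piece 1, then r[4]=20)
r[6] = 30  (first piece 1, then r[5]=25)
r[7] = 35  (first piece 1, then r[6]=30)
r[8] = max(5+35, 56+0) = 56
r[9] = max(5+56, 56+5) = 61
r[10] = max(5+61, 56+10) = 66
One optimal cutting: 8 + 1 + 1 → €66.

66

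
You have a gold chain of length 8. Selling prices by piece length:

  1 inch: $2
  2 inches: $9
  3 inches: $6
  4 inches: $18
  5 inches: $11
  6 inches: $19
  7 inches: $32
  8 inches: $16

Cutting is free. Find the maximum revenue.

Let R[k] be the best obtainable value from length k. For each k, try every first piece i and keep the best of price[i] + R[k−i].
R[1] = 2
R[2] = 9
R[3] = 11  (first piece 1, then R[2]=9)
R[4] = 18  (first piece 2, then R[2]=9)
R[5] = 20  (first piece 1, then R[4]=18)
R[6] = 27  (first piece 2, then R[4]=18)
R[7] = 32
R[8] = 36  (first piece 2, then R[6]=27)
One optimal cutting: 2 + 2 + 2 + 2 → $9 + $9 + $9 + $9 = $36.

36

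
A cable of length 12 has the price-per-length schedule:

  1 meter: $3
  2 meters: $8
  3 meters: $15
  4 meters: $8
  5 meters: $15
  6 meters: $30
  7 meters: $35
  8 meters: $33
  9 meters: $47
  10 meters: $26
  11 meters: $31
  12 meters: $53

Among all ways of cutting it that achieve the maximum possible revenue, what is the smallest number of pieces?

Let r[k] be the best obtainable value from length k. For each k, try every first piece i and keep the best of price[i] + r[k−i].
r[1] = 3
r[2] = 8
r[3] = 15
r[4] = 18  (first piece 1, then r[3]=15)
r[5] = 23  (first piece 2, then r[3]=15)
r[6] = 30  (first piece 3, then r[3]=15)
r[7] = 35
r[8] = 38  (first piece 1, then r[7]=35)
r[9] = 47
r[10] = 50  (first piece 1, then r[9]=47)
r[11] = 55  (first piece 2, then r[9]=47)
r[12] = 62  (first piece 3, then r[9]=47)
Maximum revenue is $62.
Now minimize piece count subject to staying optimal: for each k, pieces[k] = 1 + min over i with p[i]+r[k−i]=r[k] of pieces[k−i].
pieces[9] = 1
pieces[10] = 2
pieces[11] = 2
pieces[12] = 2

2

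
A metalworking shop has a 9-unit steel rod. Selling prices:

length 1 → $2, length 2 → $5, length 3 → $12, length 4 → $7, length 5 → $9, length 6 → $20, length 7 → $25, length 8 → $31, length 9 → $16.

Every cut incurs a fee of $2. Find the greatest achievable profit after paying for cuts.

32

Build net[k] bottom-up: net[k] = max over allowed piece i of (p[i] + net[k−i]) − 2 per cut.
net[1] = 2
net[2] = max(2+2-2, 5+0) = 5
net[3] = max(2+5-2, 5+2-2, 12+0) = 12
net[4] = max(2+12-2, 5+5-2, 12+2-2, 7+0) = 12
net[5] = max(2+12-2, 5+12-2, 12+5-2, 7+2-2, 9+0) = 15
net[6] = max(2+15-2, 5+12-2, 12+12-2, 7+5-2, 9+2-2, 20+0) = 22
net[7] = max(2+22-2, 5+15-2, 12+12-2, …, 20+2-2, 25+0) = 25
net[8] = max(2+25-2, 5+22-2, 12+15-2, …, 25+2-2, 31+0) = 31
net[9] = max(2+31-2, 5+25-2, 12+22-2, …, 31+2-2, 16+0) = 32
One optimal plan: pieces 3 + 3 + 3 (2 cuts) → $36 − $4 = $32.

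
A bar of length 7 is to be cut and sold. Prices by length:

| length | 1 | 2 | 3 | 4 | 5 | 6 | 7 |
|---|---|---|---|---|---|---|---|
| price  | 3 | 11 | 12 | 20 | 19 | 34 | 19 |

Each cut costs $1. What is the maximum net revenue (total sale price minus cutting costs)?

Build r[k] bottom-up: r[k] = max over allowed piece i of (p[i] + r[k−i]) − 1 per cut.
r[1] = 3
r[2] = max(3+3-1, 11+0) = 11
r[3] = max(3+11-1, 11+3-1, 12+0) = 13
r[4] = max(3+13-1, 11+11-1, 12+3-1, 20+0) = 21
r[5] = max(3+21-1, 11+13-1, 12+11-1, 20+3-1, 19+0) = 23
r[6] = max(3+23-1, 11+21-1, 12+13-1, 20+11-1, 19+3-1, 34+0) = 34
r[7] = max(3+34-1, 11+23-1, 12+21-1, …, 34+3-1, 19+0) = 36
One optimal plan: pieces 6 + 1 (1 cut) → $37 − $1 = $36.

36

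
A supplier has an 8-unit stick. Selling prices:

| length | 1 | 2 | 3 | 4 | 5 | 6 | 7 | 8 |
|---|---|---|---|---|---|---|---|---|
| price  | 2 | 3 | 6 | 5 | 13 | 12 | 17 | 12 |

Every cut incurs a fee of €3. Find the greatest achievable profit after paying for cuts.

Build v[k] bottom-up: v[k] = max over allowed piece i of (p[i] + v[k−i]) − 3 per cut.
v[1] = 2
v[2] = max(2+2-3, 3+0) = 3
v[3] = max(2+3-3, 3+2-3, 6+0) = 6
v[4] = max(2+6-3, 3+3-3, 6+2-3, 5+0) = 5
v[5] = max(2+5-3, 3+6-3, 6+3-3, 5+2-3, 13+0) = 13
v[6] = max(2+13-3, 3+5-3, 6+6-3, 5+3-3, 13+2-3, 12+0) = 12
v[7] = max(2+12-3, 3+13-3, 6+5-3, …, 12+2-3, 17+0) = 17
v[8] = max(2+17-3, 3+12-3, 6+13-3, …, 17+2-3, 12+0) = 16
One optimal plan: pieces 7 + 1 (1 cut) → €19 − €3 = €16.

16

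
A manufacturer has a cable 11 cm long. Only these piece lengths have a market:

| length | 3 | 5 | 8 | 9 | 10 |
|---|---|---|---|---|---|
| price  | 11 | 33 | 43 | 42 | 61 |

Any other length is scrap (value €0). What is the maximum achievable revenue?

Let r[k] be the best obtainable value from length k. For each k, try every first piece i and keep the best of price[i] + r[k−i].
r[1] = 0
r[2] = 0
r[3] = 11
r[4] = 11
r[5] = 33
r[6] = 33
r[7] = 33
r[8] = 44  (first piece 3, then r[5]=33)
r[9] = 44
r[10] = 66  (first piece 5, then r[5]=33)
r[11] = 66
One optimal cutting: pieces 5 + 5 with 1 cm of scrap → €66.

66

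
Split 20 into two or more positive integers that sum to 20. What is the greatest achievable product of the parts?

1458

Let g[k] be the best product for length k (with at least one cut). For each first piece i, the rest contributes max(k−i, g[k−i]).
g[2] = 1*max(1,0) = 1*1 = 1
g[3] = 1*max(2,1) = 1*2 = 2
g[4] = 2*max(2,1) = 2*2 = 4
g[5] = 2*max(3,2) = 2*3 = 6
g[6] = 3*max(3,2) = 3*3 = 9
g[7] = 2*max(5,6) = 2*6 = 12
g[8] = 2*max(6,9) = 2*9 = 18
g[9] = 3*max(6,9) = 3*9 = 27
g[10] = 2*max(8,18) = 2*18 = 36
g[11] = 2*max(9,27) = 2*27 = 54
g[12] = 3*max(9,27) = 3*27 = 81
g[13] = 2*max(11,54) = 2*54 = 108
g[14] = 2*max(12,81) = 2*81 = 162
g[15] = 3*max(12,81) = 3*81 = 243
g[16] = 2*max(14,162) = 2*162 = 324
g[17] = 2*max(15,243) = 2*243 = 486
g[18] = 3*max(15,243) = 3*243 = 729
g[19] = 2*max(17,486) = 2*486 = 972
g[20] = 2*max(18,729) = 2*729 = 1458
One optimal split: 3 + 3 + 3 + 3 + 3 + 3 + 2; product 3*3*3*3*3*3*2 = 1458.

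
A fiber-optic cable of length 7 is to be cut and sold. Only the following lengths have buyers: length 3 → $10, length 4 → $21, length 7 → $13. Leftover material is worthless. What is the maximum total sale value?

31

Build f[k] bottom-up: f[k] = max over allowed piece i of (p[i] + f[k−i]).
f[1] = 0
f[2] = 0
f[3] = 10
f[4] = 21
f[5] = 21
f[6] = 21
f[7] = 31  (first piece 3, then f[4]=21)
One optimal cutting: 4 + 3 → $31.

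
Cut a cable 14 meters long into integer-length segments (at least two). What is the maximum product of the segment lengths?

162

Let P[k] be the best product for length k (with at least one cut). For each first piece i, the rest contributes max(k−i, P[k−i]).
P[2] = 1*max(1,0) = 1*1 = 1
P[3] = max(1*2, 2*1) = 2
P[4] = max(1*3, 2*2, 3*1) = 4
P[5] = max(1*4, 2*3, 3*2, 4*1) = 6
P[6] = max(1*6, 2*4, 3*3, 4*2, 5*1) = 9
P[7] = max(1*9, 2*6, 3*4, 4*3, 5*2, 6*1) = 12
P[8] = max(1*12, 2*9, 3*6, …, 6*2, 7*1) = 18
P[9] = max(1*18, 2*12, 3*9, …, 7*2, 8*1) = 27
P[10] = max(1*27, 2*18, 3*12, …, 8*2, 9*1) = 36
P[11] = max(1*36, 2*27, 3*18, …, 9*2, 10*1) = 54
P[12] = max(1*54, 2*36, 3*27, …, 10*2, 11*1) = 81
P[13] = max(1*81, 2*54, 3*36, …, 11*2, 12*1) = 108
P[14] = max(1*108, 2*81, 3*54, …, 12*2, 13*1) = 162
One optimal split: 3 + 3 + 3 + 3 + 2; product 3*3*3*3*2 = 162.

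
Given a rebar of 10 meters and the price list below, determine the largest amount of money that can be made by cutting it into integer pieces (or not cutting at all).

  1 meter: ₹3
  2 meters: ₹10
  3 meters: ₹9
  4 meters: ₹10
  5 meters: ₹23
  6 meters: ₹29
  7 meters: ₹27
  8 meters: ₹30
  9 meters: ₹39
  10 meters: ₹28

50

Build r[k] bottom-up: r[k] = max over allowed piece i of (p[i] + r[k−i]).
r[1] = 3
r[2] = 10
r[3] = 13  (first piece 1, then r[2]=10)
r[4] = 20  (first piece 2, then r[2]=10)
r[5] = 23  (first piece 1, then r[4]=20)
r[6] = 30  (first piece 2, then r[4]=20)
r[7] = 33  (first piece 1, then r[6]=30)
r[8] = 40  (first piece 2, then r[6]=30)
r[9] = 43  (first piece 1, then r[8]=40)
r[10] = 50  (first piece 2, then r[8]=40)
One optimal cutting: 2 + 2 + 2 + 2 + 2 → ₹10 + ₹10 + ₹10 + ₹10 + ₹10 = ₹50.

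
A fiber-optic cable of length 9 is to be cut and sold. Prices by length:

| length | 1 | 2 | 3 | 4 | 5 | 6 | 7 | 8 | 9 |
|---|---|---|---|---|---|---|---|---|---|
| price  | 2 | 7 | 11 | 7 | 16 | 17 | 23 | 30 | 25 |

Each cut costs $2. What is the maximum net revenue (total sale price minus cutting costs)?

30

Consider every possible first cut. net[k] is the best of p[i]+net[k−i] over all sellable i≤k, charging 2 whenever i<k.
net[1] = 2
net[2] = 7
net[3] = 11
net[4] = 12  (first piece 2, then net[2]=7)
net[5] = 16  (first piece 2, then net[3]=11)
net[6] = 20  (first piece 3, then net[3]=11)
net[7] = 23
net[8] = 30
net[9] = 30  (first piece 1, then net[8]=30)
One optimal plan: pieces 8 + 1 (1 cut) → $32 − $2 = $30.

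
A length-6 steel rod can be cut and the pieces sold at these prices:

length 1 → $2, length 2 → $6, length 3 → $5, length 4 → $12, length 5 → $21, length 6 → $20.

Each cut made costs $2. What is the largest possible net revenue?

21

Let r[k] be the best obtainable value from length k. For each k, try every first piece i and keep the best of price[i] + r[k−i] minus the 2 cut fee when i<k.
r[1] = 2
r[2] = max(2+2-2, 6+0) = 6
r[3] = max(2+6-2, 6+2-2, 5+0) = 6
r[4] = max(2+6-2, 6+6-2, 5+2-2, 12+0) = 12
r[5] = max(2+12-2, 6+6-2, 5+6-2, 12+2-2, 21+0) = 21
r[6] = max(2+21-2, 6+12-2, 5+6-2, 12+6-2, 21+2-2, 20+0) = 21
One optimal plan: pieces 5 + 1 (1 cut) → $23 − $2 = $21.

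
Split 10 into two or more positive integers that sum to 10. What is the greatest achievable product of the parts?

36

Define prod[k] = max over 1≤i<k of i · max(k−i, prod[k−i]); the inner max lets the remainder stay uncut if that's better.
Small cases: prod[2]=1.
prod[3] = 1×max(2,1) = 1×2 = 2
prod[4] = 2×max(2,1) = 2×2 = 4
prod[5] = 2×max(3,2) = 2×3 = 6
prod[6] = 3×max(3,2) = 3×3 = 9
prod[7] = 2×max(5,6) = 2×6 = 12
prod[8] = 2×max(6,9) = 2×9 = 18
prod[9] = 3×max(6,9) = 3×9 = 27
prod[10] = 2×max(8,18) = 2×18 = 36
One optimal split: 3 + 3 + 2 + 2; product 3×3×2×2 = 36.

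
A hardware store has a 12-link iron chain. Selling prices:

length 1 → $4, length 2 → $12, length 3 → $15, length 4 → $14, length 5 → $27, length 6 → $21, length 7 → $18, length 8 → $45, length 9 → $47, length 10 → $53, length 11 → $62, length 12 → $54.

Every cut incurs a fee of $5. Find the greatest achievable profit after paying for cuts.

Build v[k] bottom-up: v[k] = max over allowed piece i of (p[i] + v[k−i]) − 5 per cut.
v[1] = 4
v[2] = 12
v[3] = 15
v[4] = 19  (first piece 2, then v[2]=12)
v[5] = 27
v[6] = 26  (first piece 1, then v[5]=27)
v[7] = 34  (first piece 2, then v[5]=27)
v[8] = 45
v[9] = 47
v[10] = 53
v[11] = 62
v[12] = 61  (first piece 1, then v[11]=62)
One optimal plan: pieces 11 + 1 (1 cut) → $66 − $5 = $61.

61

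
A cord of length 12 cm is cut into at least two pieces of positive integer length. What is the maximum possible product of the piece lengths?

81

Let prod[k] be the best product for length k (with at least one cut). For each first piece i, the rest contributes max(k−i, prod[k−i]).
prod[2] = 1·max(1,0) = 1·1 = 1
prod[3] = 1·max(2,1) = 1·2 = 2
prod[4] = 2·max(2,1) = 2·2 = 4
prod[5] = 2·max(3,2) = 2·3 = 6
prod[6] = 3·max(3,2) = 3·3 = 9
prod[7] = 2·max(5,6) = 2·6 = 12
prod[8] = 2·max(6,9) = 2·9 = 18
prod[9] = 3·max(6,9) = 3·9 = 27
prod[10] = 2·max(8,18) = 2·18 = 36
prod[11] = 2·max(9,27) = 2·27 = 54
prod[12] = 3·max(9,27) = 3·27 = 81
One optimal split: 3 + 3 + 3 + 3; product 3·3·3·3 = 81.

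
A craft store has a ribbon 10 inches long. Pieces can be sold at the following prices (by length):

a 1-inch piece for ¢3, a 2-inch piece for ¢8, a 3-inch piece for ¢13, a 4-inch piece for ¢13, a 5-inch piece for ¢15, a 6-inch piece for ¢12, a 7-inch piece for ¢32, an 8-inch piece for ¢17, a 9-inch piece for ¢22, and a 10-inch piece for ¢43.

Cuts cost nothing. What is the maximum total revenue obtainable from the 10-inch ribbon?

Consider every possible first cut. best[k] is the best of p[i]+best[k−i] over all sellable i≤k.
best[1] = 3
best[2] = 8
best[3] = 13
best[4] = 16  (first piece 1, then best[3]=13)
best[5] = 21  (first piece 2, then best[3]=13)
best[6] = 26  (first piece 3, then best[3]=13)
best[7] = 32
best[8] = 35  (first piece 1, then best[7]=32)
best[9] = 40  (first piece 2, then best[7]=32)
best[10] = 45  (first piece 3, then best[7]=32)
One optimal cutting: 7 + 3 → ¢32 + ¢13 = ¢45.

45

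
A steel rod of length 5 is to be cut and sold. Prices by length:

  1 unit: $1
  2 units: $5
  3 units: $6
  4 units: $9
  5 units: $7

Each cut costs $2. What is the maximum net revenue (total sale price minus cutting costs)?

9

Build net[k] bottom-up: net[k] = max over allowed piece i of (p[i] + net[k−i]) − 2 per cut.
net[1] = 1
net[2] = max(1+1-2, 5+0) = 5
net[3] = max(1+5-2, 5+1-2, 6+0) = 6
net[4] = max(1+6-2, 5+5-2, 6+1-2, 9+0) = 9
net[5] = max(1+9-2, 5+6-2, 6+5-2, 9+1-2, 7+0) = 9
One optimal plan: pieces 3 + 2 (1 cut) → $11 − $2 = $9.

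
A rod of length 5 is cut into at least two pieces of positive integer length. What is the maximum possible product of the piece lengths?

Fill m[k] for k=2..5: at each k try every first piece i and multiply by the better of (k−i) uncut or m[k−i].
m[2] = 1·max(1,0) = 1·1 = 1
m[3] = 1·max(2,1) = 1·2 = 2
m[4] = 2·max(2,1) = 2·2 = 4
m[5] = 2·max(3,2) = 2·3 = 6
One optimal split: 3 + 2; product 3·2 = 6.

6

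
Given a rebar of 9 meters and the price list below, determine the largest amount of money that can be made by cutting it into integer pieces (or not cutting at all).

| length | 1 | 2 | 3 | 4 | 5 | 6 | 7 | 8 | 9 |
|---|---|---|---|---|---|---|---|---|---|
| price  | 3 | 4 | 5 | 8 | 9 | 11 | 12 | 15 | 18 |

27

Consider every possible first cut. v[k] is the best of p[i]+v[k−i] over all sellable i≤k.
v[1] = 3
v[2] = max(3+3, 4+0) = 6
v[3] = max(3+6, 4+3, 5+0) = 9
v[4] = max(3+9, 4+6, 5+3, 8+0) = 12
v[5] = max(3+12, 4+9, 5+6, 8+3, 9+0) = 15
v[6] = max(3+15, 4+12, 5+9, 8+6, 9+3, 11+0) = 18
v[7] = max(3+18, 4+15, 5+12, …, 11+3, 12+0) = 21
v[8] = max(3+21, 4+18, 5+15, …, 12+3, 15+0) = 24
v[9] = max(3+24, 4+21, 5+18, …, 15+3, 18+0) = 27
One optimal cutting: 1 + 1 + 1 + 1 + 1 + 1 + 1 + 1 + 1 → ₹3 + ₹3 + ₹3 + ₹3 + ₹3 + ₹3 + ₹3 + ₹3 + ₹3 = ₹27.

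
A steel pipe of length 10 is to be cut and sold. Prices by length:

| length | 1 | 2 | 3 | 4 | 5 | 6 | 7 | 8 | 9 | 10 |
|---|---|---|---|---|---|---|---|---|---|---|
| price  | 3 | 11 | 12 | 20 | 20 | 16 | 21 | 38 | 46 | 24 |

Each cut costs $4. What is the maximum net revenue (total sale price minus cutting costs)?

Let v[k] be the best obtainable value from length k. For each k, try every first piece i and keep the best of price[i] + v[k−i] minus the 4 cut fee when i<k.
v[1] = 3
v[2] = 11
v[3] = 12
v[4] = 20
v[5] = 20
v[6] = 27  (first piece 2, then v[4]=20)
v[7] = 28  (first piece 3, then v[4]=20)
v[8] = 38
v[9] = 46
v[10] = 45  (first piece 1, then v[9]=46)
One optimal plan: pieces 9 + 1 (1 cut) → $49 − $4 = $45.

45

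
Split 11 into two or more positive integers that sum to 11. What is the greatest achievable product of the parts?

54

Let prod[k] be the best product for length k (with at least one cut). For each first piece i, the rest contributes max(k−i, prod[k−i]).
prod[2] = 1·max(1,0) = 1·1 = 1
prod[3] = max(1·2, 2·1) = 2
prod[4] = max(1·3, 2·2, 3·1) = 4
prod[5] = max(1·4, 2·3, 3·2, 4·1) = 6
prod[6] = max(1·6, 2·4, 3·3, 4·2, 5·1) = 9
prod[7] = max(1·9, 2·6, 3·4, 4·3, 5·2, 6·1) = 12
prod[8] = max(1·12, 2·9, 3·6, …, 6·2, 7·1) = 18
prod[9] = max(1·18, 2·12, 3·9, …, 7·2, 8·1) = 27
prod[10] = max(1·27, 2·18, 3·12, …, 8·2, 9·1) = 36
prod[11] = max(1·36, 2·27, 3·18, …, 9·2, 10·1) = 54
One optimal split: 3 + 3 + 3 + 2; product 3·3·3·2 = 54.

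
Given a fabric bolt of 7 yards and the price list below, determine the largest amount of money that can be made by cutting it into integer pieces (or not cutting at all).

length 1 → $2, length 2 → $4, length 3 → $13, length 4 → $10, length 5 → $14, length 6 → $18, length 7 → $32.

32

Let v[k] be the best obtainable value from length k. For each k, try every first piece i and keep the best of price[i] + v[k−i].
v[1] = 2
v[2] = max(2+2, 4+0) = 4
v[3] = max(2+4, 4+2, 13+0) = 13
v[4] = max(2+13, 4+4, 13+2, 10+0) = 15
v[5] = max(2+15, 4+13, 13+4, 10+2, 14+0) = 17
v[6] = max(2+17, 4+15, 13+13, 10+4, 14+2, 18+0) = 26
v[7] = max(2+26, 4+17, 13+15, …, 18+2, 32+0) = 32
Best is to sell the whole 7-yard piece uncut for $32.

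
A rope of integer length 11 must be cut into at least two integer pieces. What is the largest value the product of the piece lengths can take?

Define P[k] = max over 1≤i<k of i · max(k−i, P[k−i]); the inner max lets the remainder stay uncut if that's better.
Small cases: P[2]=1, P[3]=2, P[4]=4, P[5]=6, P[6]=9.
P[7] = 2×max(5,6) = 2×6 = 12
P[8] = 2×max(6,9) = 2×9 = 18
P[9] = 3×max(6,9) = 3×9 = 27
P[10] = 2×max(8,18) = 2×18 = 36
P[11] = 2×max(9,27) = 2×27 = 54
One optimal split: 3 + 3 + 3 + 2; product 3×3×3×2 = 54.

54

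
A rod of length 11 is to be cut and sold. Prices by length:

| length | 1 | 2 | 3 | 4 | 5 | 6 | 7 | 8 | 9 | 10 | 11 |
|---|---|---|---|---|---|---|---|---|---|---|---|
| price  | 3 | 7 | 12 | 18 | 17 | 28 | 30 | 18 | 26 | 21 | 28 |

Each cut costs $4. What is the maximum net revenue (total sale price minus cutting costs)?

Consider every possible first cut. r[k] is the best of p[i]+r[k−i] over all sellable i≤k, charging 4 whenever i<k.
r[1] = 3
r[2] = max(3+3-4, 7+0) = 7
r[3] = max(3+7-4, 7+3-4, 12+0) = 12
r[4] = max(3+12-4, 7+7-4, 12+3-4, 18+0) = 18
r[5] = max(3+18-4, 7+12-4, 12+7-4, 18+3-4, 17+0) = 17
r[6] = max(3+17-4, 7+18-4, 12+12-4, 18+7-4, 17+3-4, 28+0) = 28
r[7] = max(3+28-4, 7+17-4, 12+18-4, …, 28+3-4, 30+0) = 30
r[8] = max(3+30-4, 7+28-4, 12+17-4, …, 30+3-4, 18+0) = 32
r[9] = max(3+32-4, 7+30-4, 12+28-4, …, 18+3-4, 26+0) = 36
r[10] = max(3+36-4, 7+32-4, 12+30-4, …, 26+3-4, 21+0) = 42
r[11] = max(3+42-4, 7+36-4, 12+32-4, …, 21+3-4, 28+0) = 44
One optimal plan: pieces 7 + 4 (1 cut) → $48 − $4 = $44.

44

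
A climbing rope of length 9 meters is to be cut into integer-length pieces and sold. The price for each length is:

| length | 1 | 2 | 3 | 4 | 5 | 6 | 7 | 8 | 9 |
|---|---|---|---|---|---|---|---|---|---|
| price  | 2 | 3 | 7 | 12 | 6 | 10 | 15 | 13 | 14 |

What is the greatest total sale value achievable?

Build R[k] bottom-up: R[k] = max over allowed piece i of (p[i] + R[k−i]).
R[1] = 2
R[2] = max(2+2, 3+0) = 4
R[3] = max(2+4, 3+2, 7+0) = 7
R[4] = max(2+7, 3+4, 7+2, 12+0) = 12
R[5] = max(2+12, 3+7, 7+4, 12+2, 6+0) = 14
R[6] = max(2+14, 3+12, 7+7, 12+4, 6+2, 10+0) = 16
R[7] = max(2+16, 3+14, 7+12, …, 10+2, 15+0) = 19
R[8] = max(2+19, 3+16, 7+14, …, 15+2, 13+0) = 24
R[9] = max(2+24, 3+19, 7+16, …, 13+2, 14+0) = 26
One optimal cutting: 4 + 4 + 1 → €12 + €12 + €2 = €26.

26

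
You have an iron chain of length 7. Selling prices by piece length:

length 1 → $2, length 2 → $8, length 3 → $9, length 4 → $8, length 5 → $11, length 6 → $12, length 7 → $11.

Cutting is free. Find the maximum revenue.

Let v[k] be the best obtainable value from length k. For each k, try every first piece i and keep the best of price[i] + v[k−i].
v[1] = 2
v[2] = max(2+2, 8+0) = 8
v[3] = max(2+8, 8+2, 9+0) = 10
v[4] = max(2+10, 8+8, 9+2, 8+0) = 16
v[5] = max(2+16, 8+10, 9+8, 8+2, 11+0) = 18
v[6] = max(2+18, 8+16, 9+10, 8+8, 11+2, 12+0) = 24
v[7] = max(2+24, 8+18, 9+16, …, 12+2, 11+0) = 26
One optimal cutting: 2 + 2 + 2 + 1 → $8 + $8 + $8 + $2 = $26.

26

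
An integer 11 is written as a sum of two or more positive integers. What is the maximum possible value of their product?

Fill g[k] for k=2..11: at each k try every first piece i and multiply by the better of (k−i) uncut or g[k−i].
g[2] = 1*max(1,0) = 1*1 = 1
g[3] = max(1*2, 2*1) = 2
g[4] = max(1*3, 2*2, 3*1) = 4
g[5] = max(1*4, 2*3, 3*2, 4*1) = 6
g[6] = max(1*6, 2*4, 3*3, 4*2, 5*1) = 9
g[7] = max(1*9, 2*6, 3*4, 4*3, 5*2, 6*1) = 12
g[8] = max(1*12, 2*9, 3*6, …, 6*2, 7*1) = 18
g[9] = max(1*18, 2*12, 3*9, …, 7*2, 8*1) = 27
g[10] = max(1*27, 2*18, 3*12, …, 8*2, 9*1) = 36
g[11] = max(1*36, 2*27, 3*18, …, 9*2, 10*1) = 54
One optimal split: 3 + 3 + 3 + 2; product 3*3*3*2 = 54.

54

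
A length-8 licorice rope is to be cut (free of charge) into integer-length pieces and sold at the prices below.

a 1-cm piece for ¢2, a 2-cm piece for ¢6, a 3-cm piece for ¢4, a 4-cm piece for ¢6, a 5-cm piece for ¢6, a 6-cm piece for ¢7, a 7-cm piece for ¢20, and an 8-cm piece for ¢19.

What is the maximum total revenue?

24

Build v[k] bottom-up: v[k] = max over allowed piece i of (p[i] + v[k−i]).
v[1] = 2
v[2] = 6
v[3] = 8  (first piece 1, then v[2]=6)
v[4] = 12  (first piece 2, then v[2]=6)
v[5] = 14  (first piece 1, then v[4]=12)
v[6] = 18  (first piece 2, then v[4]=12)
v[7] = 20  (first piece 1, then v[6]=18)
v[8] = 24  (first piece 2, then v[6]=18)
One optimal cutting: 2 + 2 + 2 + 2 → ¢6 + ¢6 + ¢6 + ¢6 = ¢24.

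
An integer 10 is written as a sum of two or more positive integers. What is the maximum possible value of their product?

36

Fill g[k] for k=2..10: at each k try every first piece i and multiply by the better of (k−i) uncut or g[k−i].
g[2] = 1*max(1,0) = 1*1 = 1
g[3] = 1*max(2,1) = 1*2 = 2
g[4] = 2*max(2,1) = 2*2 = 4
g[5] = 2*max(3,2) = 2*3 = 6
g[6] = 3*max(3,2) = 3*3 = 9
g[7] = 2*max(5,6) = 2*6 = 12
g[8] = 2*max(6,9) = 2*9 = 18
g[9] = 3*max(6,9) = 3*9 = 27
g[10] = 2*max(8,18) = 2*18 = 36
One optimal split: 3 + 3 + 2 + 2; product 3*3*2*2 = 36.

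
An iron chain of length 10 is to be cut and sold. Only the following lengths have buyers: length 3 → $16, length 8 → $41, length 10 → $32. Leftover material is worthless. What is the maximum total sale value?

Consider every possible first cut. r[k] is the best of p[i]+r[k−i] over all sellable i≤k.
r[1] = 0
r[2] = 0
r[3] = 16
r[4] = 16
r[5] = 16
r[6] = 32  (first piece 3, then r[3]=16)
r[7] = 32
r[8] = 41
r[9] = 48  (first piece 3, then r[6]=32)
r[10] = 48
One optimal cutting: pieces 3 + 3 + 3 with 1 link of scrap → $48.

48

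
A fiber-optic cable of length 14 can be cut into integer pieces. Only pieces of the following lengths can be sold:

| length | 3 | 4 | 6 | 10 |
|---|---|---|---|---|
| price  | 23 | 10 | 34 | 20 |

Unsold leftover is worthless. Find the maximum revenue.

92

Build best[k] bottom-up: best[k] = max over allowed piece i of (p[i] + best[k−i]).
best[1] = 0
best[2] = 0
best[3] = 23
best[4] = 23
best[5] = 23
best[6] = 46  (first piece 3, then best[3]=23)
best[7] = 46
best[8] = 46
best[9] = 69  (first piece 3, then best[6]=46)
best[10] = 69
best[11] = 69
best[12] = 92  (first piece 3, then best[9]=69)
best[13] = 92
best[14] = 92
One optimal cutting: pieces 3 + 3 + 3 + 3 with 2 meters of scrap → $92.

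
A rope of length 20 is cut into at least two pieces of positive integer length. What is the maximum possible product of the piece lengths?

1458

Define g[k] = max over 1≤i<k of i · max(k−i, g[k−i]); the inner max lets the remainder stay uncut if that's better.
g[2] = 1·max(1,0) = 1·1 = 1
g[3] = max(1·2, 2·1) = 2
g[4] = max(1·3, 2·2, 3·1) = 4
g[5] = max(1·4, 2·3, 3·2, 4·1) = 6
g[6] = max(1·6, 2·4, 3·3, 4·2, 5·1) = 9
g[7] = max(1·9, 2·6, 3·4, 4·3, 5·2, 6·1) = 12
g[8] = max(1·12, 2·9, 3·6, …, 6·2, 7·1) = 18
g[9] = max(1·18, 2·12, 3·9, …, 7·2, 8·1) = 27
g[10] = max(1·27, 2·18, 3·12, …, 8·2, 9·1) = 36
g[11] = max(1·36, 2·27, 3·18, …, 9·2, 10·1) = 54
g[12] = max(1·54, 2·36, 3·27, …, 10·2, 11·1) = 81
g[13] = max(1·81, 2·54, 3·36, …, 11·2, 12·1) = 108
g[14] = max(1·108, 2·81, 3·54, …, 12·2, 13·1) = 162
g[15] = max(1·162, 2·108, 3·81, …, 13·2, 14·1) = 243
g[16] = max(1·243, 2·162, 3·108, …, 14·2, 15·1) = 324
g[17] = max(1·324, 2·243, 3·162, …, 15·2, 16·1) = 486
g[18] = max(1·486, 2·324, 3·243, …, 16·2, 17·1) = 729
g[19] = max(1·729, 2·486, 3·324, …, 17·2, 18·1) = 972
g[20] = max(1·972, 2·729, 3·486, …, 18·2, 19·1) = 1458
One optimal split: 3 + 3 + 3 + 3 + 3 + 3 + 2; product 3·3·3·3·3·3·2 = 1458.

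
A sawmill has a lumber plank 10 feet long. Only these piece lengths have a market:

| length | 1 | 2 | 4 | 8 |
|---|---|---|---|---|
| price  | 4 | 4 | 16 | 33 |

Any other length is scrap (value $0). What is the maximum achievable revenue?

41

Build f[k] bottom-up: f[k] = max over allowed piece i of (p[i] + f[k−i]).
f[1] = 4
f[2] = max(4+4, 4+0) = 8
f[3] = max(4+8, 4+4) = 12
f[4] = max(4+12, 4+8, 16+0) = 16
f[5] = max(4+16, 4+12, 16+4) = 20
f[6] = max(4+20, 4+16, 16+8) = 24
f[7] = max(4+24, 4+20, 16+12) = 28
f[8] = max(4+28, 4+24, 16+16, 33+0) = 33
f[9] = max(4+33, 4+28, 16+20, 33+4) = 37
f[10] = max(4+37, 4+33, 16+24, 33+8) = 41
One optimal cutting: 8 + 1 + 1 → $41.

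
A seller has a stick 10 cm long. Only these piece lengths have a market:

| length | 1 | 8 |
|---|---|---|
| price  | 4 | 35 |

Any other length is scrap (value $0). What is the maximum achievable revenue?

43

Consider every possible first cut. f[k] is the best of p[i]+f[k−i] over all sellable i≤k.
f[1] = 4
f[2] = 8  (first piece 1, then f[1]=4)
f[3] = 12  (first piece 1, then f[2]=8)
f[4] = 16  (first piece 1, then f[3]=12)
f[5] = 20  (first piece 1, then f[4]=16)
f[6] = 24  (first piece 1, then f[5]=20)
f[7] = 28  (first piece 1, then f[6]=24)
f[8] = 35
f[9] = 39  (first piece 1, then f[8]=35)
f[10] = 43  (first piece 1, then f[9]=39)
One optimal cutting: 8 + 1 + 1 → $43.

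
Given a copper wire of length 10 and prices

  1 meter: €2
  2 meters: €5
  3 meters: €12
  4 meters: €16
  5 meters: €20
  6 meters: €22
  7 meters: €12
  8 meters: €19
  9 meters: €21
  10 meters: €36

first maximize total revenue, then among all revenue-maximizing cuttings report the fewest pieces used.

2

Build r[k] bottom-up: r[k] = max over allowed piece i of (p[i] + r[k−i]).
r[1] = 2
r[2] = max(2+2, 5+0) = 5
r[3] = max(2+5, 5+2, 12+0) = 12
r[4] = max(2+12, 5+5, 12+2, 16+0) = 16
r[5] = max(2+16, 5+12, 12+5, 16+2, 20+0) = 20
r[6] = max(2+20, 5+16, 12+12, 16+5, 20+2, 22+0) = 24
r[7] = max(2+24, 5+20, 12+16, …, 22+2, 12+0) = 28
r[8] = max(2+28, 5+24, 12+20, …, 12+2, 19+0) = 32
r[9] = max(2+32, 5+28, 12+24, …, 19+2, 21+0) = 36
r[10] = max(2+36, 5+32, 12+28, …, 21+2, 36+0) = 40
Maximum revenue is €40.
Now minimize piece count subject to staying optimal: for each k, pieces[k] = 1 + min over i with p[i]+r[k−i]=r[k] of pieces[k−i].
pieces[7] = 2
pieces[8] = 2
pieces[9] = 2
pieces[10] = 2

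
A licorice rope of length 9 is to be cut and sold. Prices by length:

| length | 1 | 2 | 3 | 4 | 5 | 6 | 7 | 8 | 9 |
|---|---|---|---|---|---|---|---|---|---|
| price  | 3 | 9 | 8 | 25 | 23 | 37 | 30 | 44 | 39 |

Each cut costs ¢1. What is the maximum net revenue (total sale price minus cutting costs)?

Build net[k] bottom-up: net[k] = max over allowed piece i of (p[i] + net[k−i]) − 1 per cut.
net[1] = 3
net[2] = 9
net[3] = 11  (first piece 1, then net[2]=9)
net[4] = 25
net[5] = 27  (first piece 1, then net[4]=25)
net[6] = 37
net[7] = 39  (first piece 1, then net[6]=37)
net[8] = 49  (first piece 4, then net[4]=25)
net[9] = 51  (first piece 1, then net[8]=49)
One optimal plan: pieces 4 + 4 + 1 (2 cuts) → ¢53 − ¢2 = ¢51.

51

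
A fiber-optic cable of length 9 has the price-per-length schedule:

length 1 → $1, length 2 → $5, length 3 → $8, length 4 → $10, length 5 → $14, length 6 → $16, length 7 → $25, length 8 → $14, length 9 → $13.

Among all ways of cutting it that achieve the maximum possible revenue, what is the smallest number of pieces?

Build r[k] bottom-up: r[k] = max over allowed piece i of (p[i] + r[k−i]).
r[1] = 1
r[2] = 5
r[3] = 8
r[4] = 10  (first piece 2, then r[2]=5)
r[5] = 14
r[6] = 16  (first piece 3, then r[3]=8)
r[7] = 25
r[8] = 26  (first piece 1, then r[7]=25)
r[9] = 30  (first piece 2, then r[7]=25)
Maximum revenue is $30.
Now minimize piece count subject to staying optimal: for each k, pieces[k] = 1 + min over i with p[i]+r[k−i]=r[k] of pieces[k−i].
pieces[6] = 1
pieces[7] = 1
pieces[8] = 2
pieces[9] = 2

2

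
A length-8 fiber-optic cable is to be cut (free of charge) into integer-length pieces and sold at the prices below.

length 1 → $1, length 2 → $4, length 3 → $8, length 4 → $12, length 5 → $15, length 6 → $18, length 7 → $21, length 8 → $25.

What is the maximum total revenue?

Consider every possible first cut. R[k] is the best of p[i]+R[k−i] over all sellable i≤k.
R[1] = 1
R[2] = max(1+1, 4+0) = 4
R[3] = max(1+4, 4+1, 8+0) = 8
R[4] = max(1+8, 4+4, 8+1, 12+0) = 12
R[5] = max(1+12, 4+8, 8+4, 12+1, 15+0) = 15
R[6] = max(1+15, 4+12, 8+8, 12+4, 15+1, 18+0) = 18
R[7] = max(1+18, 4+15, 8+12, …, 18+1, 21+0) = 21
R[8] = max(1+21, 4+18, 8+15, …, 21+1, 25+0) = 25
Best is to sell the whole 8-meter piece uncut for $25.

25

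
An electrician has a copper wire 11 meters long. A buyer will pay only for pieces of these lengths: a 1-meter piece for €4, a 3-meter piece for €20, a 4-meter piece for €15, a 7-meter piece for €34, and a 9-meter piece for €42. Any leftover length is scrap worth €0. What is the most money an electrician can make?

Build f[k] bottom-up: f[k] = max over allowed piece i of (p[i] + f[k−i]).
f[1] = 4
f[2] = 8  (first piece 1, then f[1]=4)
f[3] = 20
f[4] = 24  (first piece 1, then f[3]=20)
f[5] = 28  (first piece 1, then f[4]=24)
f[6] = 40  (first piece 3, then f[3]=20)
f[7] = 44  (first piece 1, then f[6]=40)
f[8] = 48  (first piece 1, then f[7]=44)
f[9] = 60  (first piece 3, then f[6]=40)
f[10] = 64  (first piece 1, then f[9]=60)
f[11] = 68  (first piece 1, then f[10]=64)
One optimal cutting: 3 + 3 + 3 + 1 + 1 → €68.

68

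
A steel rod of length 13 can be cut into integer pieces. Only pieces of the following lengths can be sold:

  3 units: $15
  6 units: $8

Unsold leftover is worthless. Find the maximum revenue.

60

Build best[k] bottom-up: best[k] = max over allowed piece i of (p[i] + best[k−i]).
best[1] = 0
best[2] = 0
best[3] = 15
best[4] = 15
best[5] = 15
best[6] = max(15+15, 8+0) = 30
best[7] = max(15+15, 8+0) = 30
best[8] = max(15+15, 8+0) = 30
best[9] = max(15+30, 8+15) = 45
best[10] = max(15+30, 8+15) = 45
best[11] = max(15+30, 8+15) = 45
best[12] = max(15+45, 8+30) = 60
best[13] = max(15+45, 8+30) = 60
One optimal cutting: pieces 3 + 3 + 3 + 3 with 1 unit of scrap → $60.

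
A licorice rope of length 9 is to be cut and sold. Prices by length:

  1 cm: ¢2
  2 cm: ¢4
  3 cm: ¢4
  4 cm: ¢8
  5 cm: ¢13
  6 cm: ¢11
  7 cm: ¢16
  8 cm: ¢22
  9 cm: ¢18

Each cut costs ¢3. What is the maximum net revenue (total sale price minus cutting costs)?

Build v[k] bottom-up: v[k] = max over allowed piece i of (p[i] + v[k−i]) − 3 per cut.
v[1] = 2
v[2] = max(2+2-3, 4+0) = 4
v[3] = max(2+4-3, 4+2-3, 4+0) = 4
v[4] = max(2+4-3, 4+4-3, 4+2-3, 8+0) = 8
v[5] = max(2+8-3, 4+4-3, 4+4-3, 8+2-3, 13+0) = 13
v[6] = max(2+13-3, 4+8-3, 4+4-3, 8+4-3, 13+2-3, 11+0) = 12
v[7] = max(2+12-3, 4+13-3, 4+8-3, …, 11+2-3, 16+0) = 16
v[8] = max(2+16-3, 4+12-3, 4+13-3, …, 16+2-3, 22+0) = 22
v[9] = max(2+22-3, 4+16-3, 4+12-3, …, 22+2-3, 18+0) = 21
One optimal plan: pieces 8 + 1 (1 cut) → ¢24 − ¢3 = ¢21.

21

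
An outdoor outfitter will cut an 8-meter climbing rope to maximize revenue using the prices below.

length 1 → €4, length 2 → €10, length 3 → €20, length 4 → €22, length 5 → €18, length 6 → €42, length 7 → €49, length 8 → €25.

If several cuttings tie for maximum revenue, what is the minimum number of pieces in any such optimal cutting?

Consider every possible first cut. r[k] is the best of p[i]+r[k−i] over all sellable i≤k.
r[1] = 4
r[2] = max(4+4, 10+0) = 10
r[3] = max(4+10, 10+4, 20+0) = 20
r[4] = max(4+20, 10+10, 20+4, 22+0) = 24
r[5] = max(4+24, 10+20, 20+10, 22+4, 18+0) = 30
r[6] = max(4+30, 10+24, 20+20, 22+10, 18+4, 42+0) = 42
r[7] = max(4+42, 10+30, 20+24, …, 42+4, 49+0) = 49
r[8] = max(4+49, 10+42, 20+30, …, 49+4, 25+0) = 53
Maximum revenue is €53.
Now minimize piece count subject to staying optimal: for each k, pieces[k] = 1 + min over i with p[i]+r[k−i]=r[k] of pieces[k−i].
pieces[5] = 2
pieces[6] = 1
pieces[7] = 1
pieces[8] = 2

2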